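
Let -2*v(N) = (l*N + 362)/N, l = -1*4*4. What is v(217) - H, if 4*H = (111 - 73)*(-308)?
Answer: 636497/217 ≈ 2933.2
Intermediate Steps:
l = -16 (l = -4*4 = -16)
H = -2926 (H = ((111 - 73)*(-308))/4 = (38*(-308))/4 = (¼)*(-11704) = -2926)
v(N) = -(362 - 16*N)/(2*N) (v(N) = -(-16*N + 362)/(2*N) = -(362 - 16*N)/(2*N))
v(217) - H = (8 - 181/217) - 1*(-2926) = (8 - 181*1/217) + 2926 = (8 - 181/217) + 2926 = 1555/217 + 2926 = 636497/217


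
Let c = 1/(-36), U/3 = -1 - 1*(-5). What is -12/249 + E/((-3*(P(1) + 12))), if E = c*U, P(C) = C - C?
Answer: -349/8964 ≈ -0.038934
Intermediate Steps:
U = 12 (U = 3*(-1 - 1*(-5)) = 3*(-1 + 5) = 3*4 = 12)
c = -1/36 ≈ -0.027778
P(C) = 0
E = -⅓ (E = -1/36*12 = -⅓ ≈ -0.33333)
-12/249 + E/((-3*(P(1) + 12))) = -12/249 - (-1/(3*(0 + 12)))/3 = -12*1/249 - 1/(3*((-3*12))) = -4/83 - ⅓/(-36) = -4/83 - ⅓*(-1/36) = -4/83 + 1/108 = -349/8964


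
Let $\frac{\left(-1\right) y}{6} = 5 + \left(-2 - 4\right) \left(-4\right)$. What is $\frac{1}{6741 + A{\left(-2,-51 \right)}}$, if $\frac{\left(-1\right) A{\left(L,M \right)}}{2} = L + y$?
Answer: $\frac{1}{7093} \approx 0.00014098$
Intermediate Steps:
$y = -174$ ($y = - 6 \left(5 + \left(-2 - 4\right) \left(-4\right)\right) = - 6 \left(5 - -24\right) = - 6 \left(5 + 24\right) = \left(-6\right) 29 = -174$)
$A{\left(L,M \right)} = 348 - 2 L$ ($A{\left(L,M \right)} = - 2 \left(L - 174\right) = - 2 \left(-174 + L\right) = 348 - 2 L$)
$\frac{1}{6741 + A{\left(-2,-51 \right)}} = \frac{1}{6741 + \left(348 - -4\right)} = \frac{1}{6741 + \left(348 + 4\right)} = \frac{1}{6741 + 352} = \frac{1}{7093}$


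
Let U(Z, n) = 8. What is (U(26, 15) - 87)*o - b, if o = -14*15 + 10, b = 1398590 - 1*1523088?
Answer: 140298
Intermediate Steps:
b = -124498 (b = 1398590 - 1523088 = -124498)
o = -200 (o = -210 + 10 = -200)
(U(26, 15) - 87)*o - b = (8 - 87)*(-200) - 1*(-124498) = -79*(-200) + 124498 = 15800 + 124498 = 140298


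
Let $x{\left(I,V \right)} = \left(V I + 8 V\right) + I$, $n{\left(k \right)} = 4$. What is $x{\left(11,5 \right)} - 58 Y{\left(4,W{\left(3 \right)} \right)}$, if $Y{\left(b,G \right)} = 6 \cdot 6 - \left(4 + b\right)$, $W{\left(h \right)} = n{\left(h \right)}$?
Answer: $-1518$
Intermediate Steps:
$x{\left(I,V \right)} = I + 8 V + I V$ ($x{\left(I,V \right)} = \left(I V + 8 V\right) + I = \left(8 V + I V\right) + I = I + 8 V + I V$)
$W{\left(h \right)} = 4$
$Y{\left(b,G \right)} = 32 - b$ ($Y{\left(b,G \right)} = 36 - \left(4 + b\right) = 32 - b$)
$x{\left(11,5 \right)} - 58 Y{\left(4,W{\left(3 \right)} \right)} = \left(11 + 8 \cdot 5 + 11 \cdot 5\right) - 58 \left(32 - 4\right) = \left(11 + 40 + 55\right) - 58 \left(32 - 4\right) = 106 - 1624 = -1518$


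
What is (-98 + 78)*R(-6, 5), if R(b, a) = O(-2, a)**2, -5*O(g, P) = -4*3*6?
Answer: -20736/5 ≈ -4147.2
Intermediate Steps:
O(g, P) = 72/5 (O(g, P) = -(-4*3)*6/5 = -(-12)*6/5 = -1/5*(-72) = 72/5)
R(b, a) = 5184/25 (R(b, a) = (72/5)**2 = 5184/25)
(-98 + 78)*R(-6, 5) = (-98 + 78)*(5184/25) = -20*5184/25 = -20736/5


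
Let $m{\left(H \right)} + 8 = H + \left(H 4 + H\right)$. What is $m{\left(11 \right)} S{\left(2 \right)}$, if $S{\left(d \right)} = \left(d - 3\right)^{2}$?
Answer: $58$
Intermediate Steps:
$S{\left(d \right)} = \left(-3 + d\right)^{2}$
$m{\left(H \right)} = -8 + 6 H$ ($m{\left(H \right)} = -8 + \left(H + \left(H 4 + H\right)\right) = -8 + \left(H + \left(4 H + H\right)\right) = -8 + \left(H + 5 H\right) = -8 + 6 H$)
$m{\left(11 \right)} S{\left(2 \right)} = \left(-8 + 6 \cdot 11\right) \left(-3 + 2\right)^{2} = \left(-8 + 66\right) \left(-1\right)^{2} = 58 \cdot 1 = 58$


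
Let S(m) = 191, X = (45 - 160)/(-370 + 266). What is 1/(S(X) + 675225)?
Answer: 1/675416 ≈ 1.4806e-6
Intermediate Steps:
X = 115/104 (X = -115/(-104) = -115*(-1/104) = 115/104 ≈ 1.1058)
1/(S(X) + 675225) = 1/(191 + 675225) = 1/675416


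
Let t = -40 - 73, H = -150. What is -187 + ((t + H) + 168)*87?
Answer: -8452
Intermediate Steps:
t = -113
-187 + ((t + H) + 168)*87 = -187 + ((-113 - 150) + 168)*87 = -187 + (-263 + 168)*87 = -187 - 95*87 = -187 - 8265 = -8452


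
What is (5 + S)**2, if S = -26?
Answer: 441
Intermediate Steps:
(5 + S)**2 = (5 - 26)**2 = (-21)**2 = 441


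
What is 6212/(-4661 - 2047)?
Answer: -1553/1677 ≈ -0.92606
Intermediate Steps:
6212/(-4661 - 2047) = 6212/(-6708) = 6212*(-1/6708) = -1553/1677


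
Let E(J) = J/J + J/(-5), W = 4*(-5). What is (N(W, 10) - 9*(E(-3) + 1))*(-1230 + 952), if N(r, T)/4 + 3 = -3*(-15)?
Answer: -200994/5 ≈ -40199.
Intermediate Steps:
W = -20
N(r, T) = 168 (N(r, T) = -12 + 4*(-3*(-15)) = -12 + 4*45 = -12 + 180 = 168)
E(J) = 1 - J/5 (E(J) = 1 + J*(-⅕) = 1 - J/5)
(N(W, 10) - 9*(E(-3) + 1))*(-1230 + 952) = (168 - 9*((1 - ⅕*(-3)) + 1))*(-1230 + 952) = (168 - 9*((1 + ⅗) + 1))*(-278) = (168 - 9*(8/5 + 1))*(-278) = (168 - 9*13/5)*(-278) = (168 - 117/5)*(-278) = (723/5)*(-278) = -200994/5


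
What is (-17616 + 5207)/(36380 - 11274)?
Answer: -12409/25106 ≈ -0.49426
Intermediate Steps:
(-17616 + 5207)/(36380 - 11274) = -12409/25106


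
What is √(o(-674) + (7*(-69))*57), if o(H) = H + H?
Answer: I*√28879 ≈ 169.94*I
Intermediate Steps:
o(H) = 2*H
√(o(-674) + (7*(-69))*57) = √(2*(-674) + (7*(-69))*57) = √(-1348 - 483*57) = √(-1348 - 27531) = √(-28879) = I*√28879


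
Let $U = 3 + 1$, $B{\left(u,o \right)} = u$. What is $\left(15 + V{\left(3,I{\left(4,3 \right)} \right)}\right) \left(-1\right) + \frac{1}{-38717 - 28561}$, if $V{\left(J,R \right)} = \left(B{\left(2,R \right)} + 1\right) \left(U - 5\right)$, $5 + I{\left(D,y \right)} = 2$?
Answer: $- \frac{807337}{67278} \approx -12.0$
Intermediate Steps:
$U = 4$
$I{\left(D,y \right)} = -3$ ($I{\left(D,y \right)} = -5 + 2 = -3$)
$V{\left(J,R \right)} = -3$ ($V{\left(J,R \right)} = \left(2 + 1\right) \left(4 - 5\right) = 3 \left(-1\right) = -3$)
$\left(15 + V{\left(3,I{\left(4,3 \right)} \right)}\right) \left(-1\right) + \frac{1}{-38717 - 28561} = \left(15 - 3\right) \left(-1\right) + \frac{1}{-38717 - 28561} = 12 \left(-1\right) + \frac{1}{-67278} = -12 - \frac{1}{67278} = - \frac{807337}{67278}$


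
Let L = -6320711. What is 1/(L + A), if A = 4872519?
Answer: -1/1448192 ≈ -6.9052e-7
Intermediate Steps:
1/(L + A) = 1/(-6320711 + 4872519) = 1/(-1448192) = -1/1448192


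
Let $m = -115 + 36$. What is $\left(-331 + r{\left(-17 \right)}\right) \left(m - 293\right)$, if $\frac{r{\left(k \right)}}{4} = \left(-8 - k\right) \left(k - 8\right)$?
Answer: $457932$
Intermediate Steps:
$m = -79$
$r{\left(k \right)} = 4 \left(-8 + k\right) \left(-8 - k\right)$ ($r{\left(k \right)} = 4 \left(-8 - k\right) \left(k - 8\right) = 4 \left(-8 - k\right) \left(-8 + k\right) = 4 \left(-8 + k\right) \left(-8 - k\right)$)
$\left(-331 + r{\left(-17 \right)}\right) \left(m - 293\right) = \left(-331 + \left(256 - 4 \left(-17\right)^{2}\right)\right) \left(-79 - 293\right) = \left(-331 + \left(256 - 1156\right)\right) \left(-372\right) = \left(-331 - 900\right) \left(-372\right) = \left(-1231\right) \left(-372\right) = 457932$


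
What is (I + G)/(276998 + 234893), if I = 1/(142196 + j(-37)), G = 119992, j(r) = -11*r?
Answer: 17111219177/72997192273 ≈ 0.23441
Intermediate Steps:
I = 1/142603 (I = 1/(142196 - 11*(-37)) = 1/(142196 + 407) = 1/142603 ≈ 7.0125e-6)
(I + G)/(276998 + 234893) = (1/142603 + 119992)/(276998 + 234893) = (17111219177/142603)/511891 = (17111219177/142603)*(1/511891) = 17111219177/72997192273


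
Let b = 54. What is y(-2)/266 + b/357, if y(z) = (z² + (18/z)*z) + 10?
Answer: 614/2261 ≈ 0.27156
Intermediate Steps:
y(z) = 28 + z² (y(z) = (z² + 18) + 10 = (18 + z²) + 10 = 28 + z²)
y(-2)/266 + b/357 = (28 + (-2)²)/266 + 54/357 = (28 + 4)*(1/266) + 54*(1/357) = 32*(1/266) + 18/119 = 16/133 + 18/119 = 614/2261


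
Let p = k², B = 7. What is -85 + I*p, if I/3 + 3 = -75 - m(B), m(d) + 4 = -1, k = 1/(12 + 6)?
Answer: -9253/108 ≈ -85.676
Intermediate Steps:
k = 1/18 ≈ 0.055556
p = 1/324 (p = (1/18)² = 1/324 ≈ 0.0030864)
m(d) = -5 (m(d) = -4 - 1 = -5)
I = -219 (I = -9 + 3*(-75 - 1*(-5)) = -9 + 3*(-75 + 5) = -9 + 3*(-70) = -9 - 210 = -219)
-85 + I*p = -85 - 219*1/324 = -85 - 73/108 = -9253/108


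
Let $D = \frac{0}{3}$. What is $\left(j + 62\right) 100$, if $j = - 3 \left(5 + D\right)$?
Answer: $4700$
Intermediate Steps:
$D = 0$ ($D = 0 \cdot \frac{1}{3} = 0$)
$j = -15$ ($j = - 3 \left(5 + 0\right) = \left(-3\right) 5 = -15$)
$\left(j + 62\right) 100 = \left(-15 + 62\right) 100 = 47 \cdot 100 = 4700$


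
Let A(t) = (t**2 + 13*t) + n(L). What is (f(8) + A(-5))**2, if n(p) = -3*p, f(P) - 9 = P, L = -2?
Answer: 289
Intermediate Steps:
f(P) = 9 + P
A(t) = 6 + t**2 + 13*t (A(t) = (t**2 + 13*t) - 3*(-2) = (t**2 + 13*t) + 6 = 6 + t**2 + 13*t)
(f(8) + A(-5))**2 = ((9 + 8) + (6 + (-5)**2 + 13*(-5)))**2 = (17 + (6 + 25 - 65))**2 = (17 - 34)**2 = (-17)**2 = 289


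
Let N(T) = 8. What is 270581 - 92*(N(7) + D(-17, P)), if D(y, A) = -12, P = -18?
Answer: 270949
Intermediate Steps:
270581 - 92*(N(7) + D(-17, P)) = 270581 - 92*(8 - 12) = 270581 - 92*(-4) = 270581 - 1*(-368) = 270581 + 368 = 270949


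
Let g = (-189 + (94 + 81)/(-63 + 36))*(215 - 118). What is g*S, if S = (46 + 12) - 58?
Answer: 0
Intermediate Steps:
S = 0 (S = 58 - 58 = 0)
g = -511966/27 (g = (-189 + 175/(-27))*97 = (-189 + 175*(-1/27))*97 = (-189 - 175/27)*97 = -5278/27*97 = -511966/27 ≈ -18962.)
g*S = -511966/27*0 = 0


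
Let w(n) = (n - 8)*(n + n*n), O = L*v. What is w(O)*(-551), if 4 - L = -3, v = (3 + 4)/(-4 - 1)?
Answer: 105728084/125 ≈ 8.4583e+5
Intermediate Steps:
v = -7/5 (v = 7/(-5) = 7*(-⅕) = -7/5 ≈ -1.4000)
L = 7 (L = 4 - 1*(-3) = 4 + 3 = 7)
O = -49/5 (O = 7*(-7/5) = -49/5 ≈ -9.8000)
w(n) = (-8 + n)*(n + n²)
w(O)*(-551) = -49*(-8 + (-49/5)² - 7*(-49/5))/5*(-551) = -49*(-8 + 2401/25 + 343/5)/5*(-551) = -49/5*3916/25*(-551) = -191884/125*(-551) = 105728084/125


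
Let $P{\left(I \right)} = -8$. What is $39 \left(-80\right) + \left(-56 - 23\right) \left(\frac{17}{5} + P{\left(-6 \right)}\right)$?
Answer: $- \frac{13783}{5} \approx -2756.6$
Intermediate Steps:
$39 \left(-80\right) + \left(-56 - 23\right) \left(\frac{17}{5} + P{\left(-6 \right)}\right) = 39 \left(-80\right) + \left(-56 - 23\right) \left(\frac{17}{5} - 8\right) = -3120 - 79 \left(17 \cdot \frac{1}{5} - 8\right) = -3120 - 79 \left(\frac{17}{5} - 8\right) = -3120 - - \frac{1817}{5} = -3120 + \frac{1817}{5} = - \frac{13783}{5}$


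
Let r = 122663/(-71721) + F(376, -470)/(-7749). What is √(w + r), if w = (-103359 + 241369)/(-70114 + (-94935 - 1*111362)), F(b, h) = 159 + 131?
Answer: I*√8082153540844151159377623/1896541281999 ≈ 1.499*I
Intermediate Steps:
F(b, h) = 290
r = -107923853/61751781 (r = 122663/(-71721) + 290/(-7749) = 122663*(-1/71721) + 290*(-1/7749) = -122663/71721 - 290/7749 = -107923853/61751781 ≈ -1.7477)
w = -138010/276411 (w = 138010/(-70114 + (-94935 - 111362)) = 138010/(-70114 - 206297) = 138010/(-276411) = 138010*(-1/276411) = -138010/276411 ≈ -0.49929)
√(w + r) = √(-138010/276411 - 107923853/61751781) = √(-12784567809131/5689623845997) = I*√8082153540844151159377623/1896541281999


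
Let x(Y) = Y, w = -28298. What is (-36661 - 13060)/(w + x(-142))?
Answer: 49721/28440 ≈ 1.7483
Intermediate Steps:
(-36661 - 13060)/(w + x(-142)) = (-36661 - 13060)/(-28298 - 142) = -49721/(-28440) = -49721*(-1/28440) = 49721/28440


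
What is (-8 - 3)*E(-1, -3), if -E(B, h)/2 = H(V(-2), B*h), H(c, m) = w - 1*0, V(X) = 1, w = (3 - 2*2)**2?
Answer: 22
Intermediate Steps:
w = 1 (w = (3 - 4)**2 = (-1)**2 = 1)
H(c, m) = 1 (H(c, m) = 1 - 1*0 = 1 + 0 = 1)
E(B, h) = -2 (E(B, h) = -2*1 = -2)
(-8 - 3)*E(-1, -3) = (-8 - 3)*(-2) = -11*(-2) = 22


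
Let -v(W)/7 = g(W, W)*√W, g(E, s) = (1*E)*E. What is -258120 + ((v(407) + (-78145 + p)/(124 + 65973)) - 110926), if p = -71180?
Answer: -24392982787/66097 - 1159543*√407 ≈ -2.3762e+7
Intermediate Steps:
g(E, s) = E² (g(E, s) = E*E = E²)
v(W) = -7*W^(5/2) (v(W) = -7*W²*√W = -7*W^(5/2))
-258120 + ((v(407) + (-78145 + p)/(124 + 65973)) - 110926) = -258120 + ((-1159543*√407 + (-78145 - 71180)/(124 + 65973)) - 110926) = -258120 + ((-1159543*√407 - 149325/66097) - 110926) = -258120 + ((-149325/66097 - 1159543*√407) - 110926) = -258120 + (-7332025147/66097 - 1159543*√407) = -24392982787/66097 - 1159543*√407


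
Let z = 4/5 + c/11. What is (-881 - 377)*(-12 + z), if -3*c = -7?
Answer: 2280754/165 ≈ 13823.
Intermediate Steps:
c = 7/3 (c = -⅓*(-7) = 7/3 ≈ 2.3333)
z = 167/165 (z = 4/5 + (7/3)/11 = 4*(⅕) + (7/3)*(1/11) = ⅘ + 7/33 = 167/165 ≈ 1.0121)
(-881 - 377)*(-12 + z) = (-881 - 377)*(-12 + 167/165) = -1258*(-1813/165) = 2280754/165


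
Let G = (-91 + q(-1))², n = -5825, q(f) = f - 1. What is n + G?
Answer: 2824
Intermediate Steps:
q(f) = -1 + f
G = 8649 (G = (-91 + (-1 - 1))² = (-91 - 2)² = (-93)² = 8649)
n + G = -5825 + 8649 = 2824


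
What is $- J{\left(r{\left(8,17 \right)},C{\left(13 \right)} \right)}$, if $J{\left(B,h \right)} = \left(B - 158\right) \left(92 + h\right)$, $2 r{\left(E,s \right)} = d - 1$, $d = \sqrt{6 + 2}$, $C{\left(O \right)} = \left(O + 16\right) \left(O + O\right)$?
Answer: $134091 - 846 \sqrt{2} \approx 1.3289 \cdot 10^{5}$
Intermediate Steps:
$C{\left(O \right)} = 2 O \left(16 + O\right)$ ($C{\left(O \right)} = \left(16 + O\right) 2 O = 2 O \left(16 + O\right)$)
$d = 2 \sqrt{2}$ ($d = \sqrt{8} = 2 \sqrt{2} \approx 2.8284$)
$r{\left(E,s \right)} = - \frac{1}{2} + \sqrt{2}$ ($r{\left(E,s \right)} = \frac{2 \sqrt{2} - 1}{2} = \frac{-1 + 2 \sqrt{2}}{2} = - \frac{1}{2} + \sqrt{2}$)
$J{\left(B,h \right)} = \left(-158 + B\right) \left(92 + h\right)$
$- J{\left(r{\left(8,17 \right)},C{\left(13 \right)} \right)} = - (-14536 - 158 \cdot 2 \cdot 13 \left(16 + 13\right) + 92 \left(- \frac{1}{2} + \sqrt{2}\right) + \left(- \frac{1}{2} + \sqrt{2}\right) 2 \cdot 13 \left(16 + 13\right)) = - (-14536 - 158 \cdot 2 \cdot 13 \cdot 29 - \left(46 - 92 \sqrt{2}\right) + \left(- \frac{1}{2} + \sqrt{2}\right) 2 \cdot 13 \cdot 29) = - (-14536 - 119132 - \left(46 - 92 \sqrt{2}\right) + \left(- \frac{1}{2} + \sqrt{2}\right) 754) = - (-14536 - 119132 - \left(46 - 92 \sqrt{2}\right) - \left(377 - 754 \sqrt{2}\right)) = - (-134091 + 846 \sqrt{2}) = 134091 - 846 \sqrt{2}$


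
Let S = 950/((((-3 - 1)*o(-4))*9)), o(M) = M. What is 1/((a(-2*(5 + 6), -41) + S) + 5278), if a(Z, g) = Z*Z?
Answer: 72/415339 ≈ 0.00017335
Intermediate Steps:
a(Z, g) = Z**2
S = 475/72 (S = 950/((((-3 - 1)*(-4))*9)) = 950/((-4*(-4)*9)) = 950/((16*9)) = 950/144 = 950*(1/144) = 475/72 ≈ 6.5972)
1/((a(-2*(5 + 6), -41) + S) + 5278) = 1/(((-2*(5 + 6))**2 + 475/72) + 5278) = 1/(((-2*11)**2 + 475/72) + 5278) = 1/(((-22)**2 + 475/72) + 5278) = 1/((484 + 475/72) + 5278) = 1/(35323/72 + 5278) = 1/(415339/72) = 72/415339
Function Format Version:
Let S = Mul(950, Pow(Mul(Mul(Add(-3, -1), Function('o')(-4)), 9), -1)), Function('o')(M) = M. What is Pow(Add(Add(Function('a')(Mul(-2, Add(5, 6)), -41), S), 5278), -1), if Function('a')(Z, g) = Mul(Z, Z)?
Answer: Rational(72, 415339) ≈ 0.00017335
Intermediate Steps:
Function('a')(Z, g) = Pow(Z, 2)
S = Rational(475, 72) (S = Mul(950, Pow(Mul(Mul(Add(-3, -1), -4), 9), -1)) = Mul(950, Pow(Mul(Mul(-4, -4), 9), -1)) = Mul(950, Pow(Mul(16, 9), -1)) = Mul(950, Pow(144, -1)) = Mul(950, Rational(1, 144)) = Rational(475, 72) ≈ 6.5972)
Pow(Add(Add(Function('a')(Mul(-2, Add(5, 6)), -41), S), 5278), -1) = Pow(Add(Add(Pow(Mul(-2, Add(5, 6)), 2), Rational(475, 72)), 5278), -1) = Pow(Add(Add(Pow(Mul(-2, 11), 2), Rational(475, 72)), 5278), -1) = Pow(Add(Add(Pow(-22, 2), Rational(475, 72)), 5278), -1) = Pow(Add(Add(484, Rational(475, 72)), 5278), -1) = Pow(Add(Rational(35323, 72), 5278), -1) = Pow(Rational(415339, 72), -1) = Rational(72, 415339)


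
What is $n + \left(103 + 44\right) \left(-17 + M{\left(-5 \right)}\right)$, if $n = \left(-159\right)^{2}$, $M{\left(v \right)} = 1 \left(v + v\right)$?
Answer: $21312$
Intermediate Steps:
$M{\left(v \right)} = 2 v$ ($M{\left(v \right)} = 1 \cdot 2 v = 2 v$)
$n = 25281$
$n + \left(103 + 44\right) \left(-17 + M{\left(-5 \right)}\right) = 25281 + \left(103 + 44\right) \left(-17 + 2 \left(-5\right)\right) = 25281 + 147 \left(-17 - 10\right) = 25281 + 147 \left(-27\right) = 25281 - 3969 = 21312$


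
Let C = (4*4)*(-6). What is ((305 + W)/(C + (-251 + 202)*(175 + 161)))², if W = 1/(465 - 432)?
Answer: 25331089/74660097600 ≈ 0.00033929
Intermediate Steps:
W = 1/33 ≈ 0.030303
C = -96 (C = 16*(-6) = -96)
((305 + W)/(C + (-251 + 202)*(175 + 161)))² = ((305 + 1/33)/(-96 + (-251 + 202)*(175 + 161)))² = (10066/(33*(-96 - 49*336)))² = (10066/(33*(-96 - 16464)))² = ((10066/33)/(-16560))² = ((10066/33)*(-1/16560))² = (-5033/273240)² = 25331089/74660097600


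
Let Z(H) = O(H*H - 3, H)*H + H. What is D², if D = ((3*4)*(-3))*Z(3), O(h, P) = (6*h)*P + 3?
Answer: 146313216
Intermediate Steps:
O(h, P) = 3 + 6*P*h (O(h, P) = 6*P*h + 3 = 3 + 6*P*h)
Z(H) = H + H*(3 + 6*H*(-3 + H²)) (Z(H) = (3 + 6*H*(H*H - 3))*H + H = (3 + 6*H*(H² - 3))*H + H = (3 + 6*H*(-3 + H²))*H + H = H*(3 + 6*H*(-3 + H²)) + H = H + H*(3 + 6*H*(-3 + H²)))
D = -12096 (D = ((3*4)*(-3))*(2*3*(2 + 3*3*(-3 + 3²))) = (12*(-3))*(2*3*(2 + 3*3*(-3 + 9))) = -72*3*(2 + 3*3*6) = -72*3*(2 + 54) = -72*3*56 = -36*336 = -12096)
D² = (-12096)² = 146313216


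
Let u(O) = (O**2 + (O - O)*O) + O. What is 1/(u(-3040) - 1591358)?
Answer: 1/7647202 ≈ 1.3077e-7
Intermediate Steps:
u(O) = O + O**2 (u(O) = (O**2 + 0*O) + O = (O**2 + 0) + O = O**2 + O = O + O**2)
1/(u(-3040) - 1591358) = 1/(-3040*(1 - 3040) - 1591358) = 1/(-3040*(-3039) - 1591358) = 1/(9238560 - 1591358) = 1/7647202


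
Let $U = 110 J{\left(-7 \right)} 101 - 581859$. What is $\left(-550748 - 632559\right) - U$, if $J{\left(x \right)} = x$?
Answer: $-523678$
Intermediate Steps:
$U = -659629$ ($U = 110 \left(-7\right) 101 - 581859 = \left(-770\right) 101 - 581859 = -77770 - 581859 = -659629$)
$\left(-550748 - 632559\right) - U = \left(-550748 - 632559\right) - -659629 = -1183307 + 659629 = -523678$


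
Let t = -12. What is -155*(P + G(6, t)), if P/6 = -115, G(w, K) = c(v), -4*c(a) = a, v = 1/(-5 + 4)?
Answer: 427645/4 ≈ 1.0691e+5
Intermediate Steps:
v = -1 (v = 1/(-1) = -1)
c(a) = -a/4
G(w, K) = ¼ (G(w, K) = -¼*(-1) = ¼)
P = -690 (P = 6*(-115) = -690)
-155*(P + G(6, t)) = -155*(-690 + ¼) = -155*(-2759/4) = 427645/4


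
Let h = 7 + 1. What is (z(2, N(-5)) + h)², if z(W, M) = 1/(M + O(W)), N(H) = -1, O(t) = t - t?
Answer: 49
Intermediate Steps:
O(t) = 0
h = 8
z(W, M) = 1/M (z(W, M) = 1/(M + 0) = 1/M)
(z(2, N(-5)) + h)² = (1/(-1) + 8)² = (-1 + 8)² = 7² = 49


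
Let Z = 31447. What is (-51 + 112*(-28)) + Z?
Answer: 28260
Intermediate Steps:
(-51 + 112*(-28)) + Z = (-51 + 112*(-28)) + 31447 = (-51 - 3136) + 31447 = -3187 + 31447 = 28260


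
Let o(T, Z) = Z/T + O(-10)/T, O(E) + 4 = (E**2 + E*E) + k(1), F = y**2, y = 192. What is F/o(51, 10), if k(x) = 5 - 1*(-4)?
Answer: 1880064/215 ≈ 8744.5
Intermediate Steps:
F = 36864 (F = 192**2 = 36864)
k(x) = 9 (k(x) = 5 + 4 = 9)
O(E) = 5 + 2*E**2 (O(E) = -4 + ((E**2 + E*E) + 9) = -4 + ((E**2 + E**2) + 9) = -4 + (2*E**2 + 9) = -4 + (9 + 2*E**2) = 5 + 2*E**2)
o(T, Z) = 205/T + Z/T (o(T, Z) = Z/T + (5 + 2*(-10)**2)/T = Z/T + (5 + 2*100)/T = Z/T + (5 + 200)/T = Z/T + 205/T = 205/T + Z/T)
F/o(51, 10) = 36864/(((205 + 10)/51)) = 36864/(((1/51)*215)) = 36864/(215/51) = 36864*(51/215) = 1880064/215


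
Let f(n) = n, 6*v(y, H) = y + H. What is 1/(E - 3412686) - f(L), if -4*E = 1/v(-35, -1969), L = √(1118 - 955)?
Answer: -1336/4559348495 - √163 ≈ -12.767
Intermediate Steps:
v(y, H) = H/6 + y/6 (v(y, H) = (y + H)/6 = (H + y)/6 = H/6 + y/6)
L = √163 ≈ 12.767
E = 1/1336 (E = -1/(4*((⅙)*(-1969) + (⅙)*(-35))) = -1/(4*(-1969/6 - 35/6)) = -¼/(-334) = -¼*(-1/334) = 1/1336 ≈ 0.00074850)
1/(E - 3412686) - f(L) = 1/(1/1336 - 3412686) - √163 = 1/(-4559348495/1336) - √163 = -1336/4559348495 - √163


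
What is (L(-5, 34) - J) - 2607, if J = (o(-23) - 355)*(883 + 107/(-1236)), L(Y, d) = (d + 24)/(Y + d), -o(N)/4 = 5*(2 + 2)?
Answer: 157162485/412 ≈ 3.8146e+5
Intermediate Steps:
o(N) = -80 (o(N) = -20*(2 + 2) = -20*4 = -4*20 = -80)
L(Y, d) = (24 + d)/(Y + d)
J = -158235745/412 (J = (-80 - 355)*(883 + 107/(-1236)) = -435*(883 + 107*(-1/1236)) = -435*(883 - 107/1236) = -435*1091281/1236 = -158235745/412 ≈ -3.8407e+5)
(L(-5, 34) - J) - 2607 = ((24 + 34)/(-5 + 34) - 1*(-158235745/412)) - 2607 = (58/29 + 158235745/412) - 2607 = ((1/29)*58 + 158235745/412) - 2607 = (2 + 158235745/412) - 2607 = 158236569/412 - 2607 = 157162485/412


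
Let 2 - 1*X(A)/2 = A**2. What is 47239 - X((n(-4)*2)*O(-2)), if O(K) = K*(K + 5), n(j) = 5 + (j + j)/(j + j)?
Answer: 57603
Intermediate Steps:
n(j) = 6 (n(j) = 5 + (2*j)/((2*j)) = 5 + (2*j)*(1/(2*j)) = 5 + 1 = 6)
O(K) = K*(5 + K)
X(A) = 4 - 2*A**2
47239 - X((n(-4)*2)*O(-2)) = 47239 - (4 - 2*576*(5 - 2)**2) = 47239 - (4 - 2*(12*(-2*3))**2) = 47239 - (4 - 2*(12*(-6))**2) = 47239 - (4 - 2*(-72)**2) = 47239 - (4 - 2*5184) = 47239 - (4 - 10368) = 47239 - 1*(-10364) = 47239 + 10364 = 57603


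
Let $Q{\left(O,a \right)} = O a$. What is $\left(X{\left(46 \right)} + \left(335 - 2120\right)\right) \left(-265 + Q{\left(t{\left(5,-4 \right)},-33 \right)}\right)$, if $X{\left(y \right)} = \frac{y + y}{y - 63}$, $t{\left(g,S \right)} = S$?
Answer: $\frac{4048121}{17} \approx 2.3812 \cdot 10^{5}$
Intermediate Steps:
$X{\left(y \right)} = \frac{2 y}{-63 + y}$
$\left(X{\left(46 \right)} + \left(335 - 2120\right)\right) \left(-265 + Q{\left(t{\left(5,-4 \right)},-33 \right)}\right) = \left(2 \cdot 46 \frac{1}{-63 + 46} + \left(335 - 2120\right)\right) \left(-265 - -132\right) = \left(2 \cdot 46 \frac{1}{-17} - 1785\right) \left(-265 + 132\right) = \left(2 \cdot 46 \left(- \frac{1}{17}\right) - 1785\right) \left(-133\right) = \left(- \frac{92}{17} - 1785\right) \left(-133\right) = \left(- \frac{30437}{17}\right) \left(-133\right) = \frac{4048121}{17}$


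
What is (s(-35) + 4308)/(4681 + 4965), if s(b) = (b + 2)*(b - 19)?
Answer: 435/689 ≈ 0.63135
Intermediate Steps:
s(b) = (-19 + b)*(2 + b) (s(b) = (2 + b)*(-19 + b) = (-19 + b)*(2 + b))
(s(-35) + 4308)/(4681 + 4965) = ((-38 + (-35)² - 17*(-35)) + 4308)/(4681 + 4965) = ((-38 + 1225 + 595) + 4308)/9646 = (1782 + 4308)*(1/9646) = 6090*(1/9646) = 435/689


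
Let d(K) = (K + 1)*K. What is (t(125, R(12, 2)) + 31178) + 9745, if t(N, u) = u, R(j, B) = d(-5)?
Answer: 40943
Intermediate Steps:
d(K) = K*(1 + K) (d(K) = (1 + K)*K = K*(1 + K))
R(j, B) = 20 (R(j, B) = -5*(1 - 5) = -5*(-4) = 20)
(t(125, R(12, 2)) + 31178) + 9745 = (20 + 31178) + 9745 = 31198 + 9745 = 40943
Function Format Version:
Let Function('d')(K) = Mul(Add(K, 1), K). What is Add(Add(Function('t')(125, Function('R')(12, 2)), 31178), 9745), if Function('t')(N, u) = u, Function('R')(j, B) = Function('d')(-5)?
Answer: 40943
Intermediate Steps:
Function('d')(K) = Mul(K, Add(1, K)) (Function('d')(K) = Mul(Add(1, K), K) = Mul(K, Add(1, K)))
Function('R')(j, B) = 20 (Function('R')(j, B) = Mul(-5, Add(1, -5)) = Mul(-5, -4) = 20)
Add(Add(Function('t')(125, Function('R')(12, 2)), 31178), 9745) = Add(Add(20, 31178), 9745) = Add(31198, 9745) = 40943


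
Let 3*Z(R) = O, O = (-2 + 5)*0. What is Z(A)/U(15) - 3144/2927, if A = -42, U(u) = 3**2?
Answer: -3144/2927 ≈ -1.0741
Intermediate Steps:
U(u) = 9
O = 0 (O = 3*0 = 0)
Z(R) = 0 (Z(R) = (1/3)*0 = 0)
Z(A)/U(15) - 3144/2927 = 0/9 - 3144/2927 = 0*(1/9) - 3144*1/2927 = 0 - 3144/2927 = -3144/2927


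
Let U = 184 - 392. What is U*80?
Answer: -16640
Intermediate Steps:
U = -208
U*80 = -208*80 = -16640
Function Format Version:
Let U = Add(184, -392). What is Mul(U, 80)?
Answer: -16640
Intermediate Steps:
U = -208
Mul(U, 80) = Mul(-208, 80) = -16640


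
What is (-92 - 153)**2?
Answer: 60025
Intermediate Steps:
(-92 - 153)**2 = (-245)**2 = 60025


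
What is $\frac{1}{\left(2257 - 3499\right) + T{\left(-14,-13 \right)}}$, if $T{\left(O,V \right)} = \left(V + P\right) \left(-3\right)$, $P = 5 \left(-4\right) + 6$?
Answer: $- \frac{1}{1161} \approx -0.00086133$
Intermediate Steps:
$P = -14$ ($P = -20 + 6 = -14$)
$T{\left(O,V \right)} = 42 - 3 V$ ($T{\left(O,V \right)} = \left(V - 14\right) \left(-3\right) = \left(-14 + V\right) \left(-3\right) = 42 - 3 V$)
$\frac{1}{\left(2257 - 3499\right) + T{\left(-14,-13 \right)}} = \frac{1}{\left(2257 - 3499\right) + \left(42 - -39\right)} = \frac{1}{\left(2257 - 3499\right) + \left(42 + 39\right)} = \frac{1}{-1242 + 81} = \frac{1}{-1161} = - \frac{1}{1161}$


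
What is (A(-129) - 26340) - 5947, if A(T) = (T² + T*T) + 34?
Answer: 1029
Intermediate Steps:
A(T) = 34 + 2*T² (A(T) = (T² + T²) + 34 = 2*T² + 34 = 34 + 2*T²)
(A(-129) - 26340) - 5947 = ((34 + 2*(-129)²) - 26340) - 5947 = ((34 + 2*16641) - 26340) - 5947 = ((34 + 33282) - 26340) - 5947 = (33316 - 26340) - 5947 = 6976 - 5947 = 1029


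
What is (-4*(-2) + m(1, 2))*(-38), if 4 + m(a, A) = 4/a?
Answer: -304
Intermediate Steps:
m(a, A) = -4 + 4/a
(-4*(-2) + m(1, 2))*(-38) = (-4*(-2) + (-4 + 4/1))*(-38) = (8 + (-4 + 4*1))*(-38) = (8 + (-4 + 4))*(-38) = (8 + 0)*(-38) = 8*(-38) = -304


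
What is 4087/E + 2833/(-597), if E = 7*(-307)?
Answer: -8528056/1282953 ≈ -6.6472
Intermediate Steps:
E = -2149
4087/E + 2833/(-597) = 4087/(-2149) + 2833/(-597) = 4087*(-1/2149) + 2833*(-1/597) = -4087/2149 - 2833/597 = -8528056/1282953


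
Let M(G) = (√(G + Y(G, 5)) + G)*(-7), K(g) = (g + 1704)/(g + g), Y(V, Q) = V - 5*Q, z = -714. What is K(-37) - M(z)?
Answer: -371519/74 + 7*I*√1453 ≈ -5020.5 + 266.83*I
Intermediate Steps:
K(g) = (1704 + g)/(2*g) (K(g) = (1704 + g)/((2*g)) = (1704 + g)*(1/(2*g)) = (1704 + g)/(2*g))
M(G) = -7*G - 7*√(-25 + 2*G) (M(G) = (√(G + (G - 5*5)) + G)*(-7) = (√(G + (G - 25)) + G)*(-7) = (√(G + (-25 + G)) + G)*(-7) = (√(-25 + 2*G) + G)*(-7) = (G + √(-25 + 2*G))*(-7) = -7*G - 7*√(-25 + 2*G))
K(-37) - M(z) = (½)*(1704 - 37)/(-37) - (-7*(-714) - 7*√(-25 + 2*(-714))) = (½)*(-1/37)*1667 - (4998 - 7*√(-25 - 1428)) = -1667/74 - (4998 - 7*I*√1453) = -1667/74 + (-4998 + 7*I*√1453) = -371519/74 + 7*I*√1453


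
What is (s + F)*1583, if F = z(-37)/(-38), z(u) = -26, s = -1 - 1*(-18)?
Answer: 531888/19 ≈ 27994.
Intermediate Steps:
s = 17 (s = -1 + 18 = 17)
F = 13/19 (F = -26/(-38) = -26*(-1/38) = 13/19 ≈ 0.68421)
(s + F)*1583 = (17 + 13/19)*1583 = (336/19)*1583 = 531888/19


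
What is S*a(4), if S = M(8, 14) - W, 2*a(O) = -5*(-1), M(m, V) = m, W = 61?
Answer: -265/2 ≈ -132.50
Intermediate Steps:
a(O) = 5/2 (a(O) = (-5*(-1))/2 = (1/2)*5 = 5/2)
S = -53 (S = 8 - 1*61 = 8 - 61 = -53)
S*a(4) = -53*5/2 = -265/2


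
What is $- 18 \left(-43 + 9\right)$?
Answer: $612$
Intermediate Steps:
$- 18 \left(-43 + 9\right) = \left(-18\right) \left(-34\right) = 612$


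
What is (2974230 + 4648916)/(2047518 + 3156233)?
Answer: 7623146/5203751 ≈ 1.4649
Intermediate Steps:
(2974230 + 4648916)/(2047518 + 3156233) = 7623146/5203751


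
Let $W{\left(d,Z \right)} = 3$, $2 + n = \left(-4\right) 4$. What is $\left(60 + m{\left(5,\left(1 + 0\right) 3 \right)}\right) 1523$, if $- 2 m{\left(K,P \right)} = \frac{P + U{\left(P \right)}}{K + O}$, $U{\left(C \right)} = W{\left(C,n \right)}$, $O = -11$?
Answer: $\frac{184283}{2} \approx 92142.0$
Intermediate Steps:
$n = -18$ ($n = -2 - 16 = -18$)
$U{\left(C \right)} = 3$
$m{\left(K,P \right)} = - \frac{3 + P}{2 \left(-11 + K\right)}$ ($m{\left(K,P \right)} = - \frac{\left(P + 3\right) \frac{1}{K - 11}}{2} = - \frac{\left(3 + P\right) \frac{1}{-11 + K}}{2} = - \frac{\frac{1}{-11 + K} \left(3 + P\right)}{2} = - \frac{3 + P}{2 \left(-11 + K\right)}$)
$\left(60 + m{\left(5,\left(1 + 0\right) 3 \right)}\right) 1523 = \left(60 + \frac{-3 - \left(1 + 0\right) 3}{2 \left(-11 + 5\right)}\right) 1523 = \left(60 + \frac{-3 - 1 \cdot 3}{2 \left(-6\right)}\right) 1523 = \left(60 + \frac{1}{2} \left(- \frac{1}{6}\right) \left(-3 - 3\right)\right) 1523 = \left(60 + \frac{1}{2} \left(- \frac{1}{6}\right) \left(-6\right)\right) 1523 = \left(60 + \frac{1}{2}\right) 1523 = \frac{121}{2} \cdot 1523 = \frac{184283}{2}$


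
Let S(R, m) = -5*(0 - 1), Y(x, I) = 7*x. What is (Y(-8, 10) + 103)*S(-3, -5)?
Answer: 235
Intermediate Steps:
S(R, m) = 5 (S(R, m) = -5*(-1) = 5)
(Y(-8, 10) + 103)*S(-3, -5) = (7*(-8) + 103)*5 = (-56 + 103)*5 = 47*5 = 235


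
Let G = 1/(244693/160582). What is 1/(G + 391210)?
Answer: 244693/95726509112 ≈ 2.5562e-6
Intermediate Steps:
G = 160582/244693 (G = 1/(244693*(1/160582)) = 1/(244693/160582) = 160582/244693 ≈ 0.65626)
1/(G + 391210) = 1/(160582/244693 + 391210) = 1/(95726509112/244693) = 244693/95726509112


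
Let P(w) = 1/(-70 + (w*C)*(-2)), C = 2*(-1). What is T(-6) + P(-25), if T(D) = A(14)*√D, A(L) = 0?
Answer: -1/170 ≈ -0.0058824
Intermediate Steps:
C = -2
P(w) = 1/(-70 + 4*w) (P(w) = 1/(-70 + (w*(-2))*(-2)) = 1/(-70 - 2*w*(-2)) = 1/(-70 + 4*w))
T(D) = 0 (T(D) = 0*√D = 0)
T(-6) + P(-25) = 0 + 1/(2*(-35 + 2*(-25))) = 0 + 1/(2*(-35 - 50)) = 0 + (½)/(-85) = 0 + (½)*(-1/85) = 0 - 1/170 = -1/170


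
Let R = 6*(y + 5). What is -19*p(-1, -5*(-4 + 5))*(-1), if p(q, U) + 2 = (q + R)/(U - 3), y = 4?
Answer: -1311/8 ≈ -163.88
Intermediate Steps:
R = 54 (R = 6*(4 + 5) = 6*9 = 54)
p(q, U) = -2 + (54 + q)/(-3 + U) (p(q, U) = -2 + (q + 54)/(U - 3) = -2 + (54 + q)/(-3 + U))
-19*p(-1, -5*(-4 + 5))*(-1) = -19*(60 - 1 - (-10)*(-4 + 5))/(-3 - 5*(-4 + 5))*(-1) = -19*(60 - 1 - (-10))/(-3 - 5*1)*(-1) = -19*(60 - 1 - 2*(-5))/(-3 - 5)*(-1) = -19*(60 - 1 + 10)/(-8)*(-1) = -(-19)*69/8*(-1) = -19*(-69/8)*(-1) = (1311/8)*(-1) = -1311/8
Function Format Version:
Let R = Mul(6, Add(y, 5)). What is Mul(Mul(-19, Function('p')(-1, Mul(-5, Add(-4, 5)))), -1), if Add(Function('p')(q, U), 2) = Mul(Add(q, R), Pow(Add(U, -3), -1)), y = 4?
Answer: Rational(-1311, 8) ≈ -163.88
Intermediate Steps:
R = 54 (R = Mul(6, Add(4, 5)) = Mul(6, 9) = 54)
Function('p')(q, U) = Add(-2, Mul(Pow(Add(-3, U), -1), Add(54, q))) (Function('p')(q, U) = Add(-2, Mul(Add(q, 54), Pow(Add(U, -3), -1))) = Add(-2, Mul(Add(54, q), Pow(Add(-3, U), -1))) = Add(-2, Mul(Pow(Add(-3, U), -1), Add(54, q))))
Mul(Mul(-19, Function('p')(-1, Mul(-5, Add(-4, 5)))), -1) = Mul(Mul(-19, Mul(Pow(Add(-3, Mul(-5, Add(-4, 5))), -1), Add(60, -1, Mul(-2, Mul(-5, Add(-4, 5)))))), -1) = Mul(Mul(-19, Mul(Pow(Add(-3, Mul(-5, 1)), -1), Add(60, -1, Mul(-2, Mul(-5, 1))))), -1) = Mul(Mul(-19, Mul(Pow(Add(-3, -5), -1), Add(60, -1, Mul(-2, -5)))), -1) = Mul(Mul(-19, Mul(Pow(-8, -1), Add(60, -1, 10))), -1) = Mul(Mul(-19, Mul(Rational(-1, 8), 69)), -1) = Mul(Mul(-19, Rational(-69, 8)), -1) = Mul(Rational(1311, 8), -1) = Rational(-1311, 8)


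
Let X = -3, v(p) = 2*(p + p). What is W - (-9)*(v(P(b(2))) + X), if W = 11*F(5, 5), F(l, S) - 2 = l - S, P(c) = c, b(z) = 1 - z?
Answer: -41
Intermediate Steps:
F(l, S) = 2 + l - S (F(l, S) = 2 + (l - S) = 2 + l - S)
v(p) = 4*p (v(p) = 2*(2*p) = 4*p)
W = 22 (W = 11*(2 + 5 - 1*5) = 11*(2 + 5 - 5) = 11*2 = 22)
W - (-9)*(v(P(b(2))) + X) = 22 - (-9)*(4*(1 - 1*2) - 3) = 22 - (-9)*(4*(1 - 2) - 3) = 22 - (-9)*(4*(-1) - 3) = 22 - (-9)*(-4 - 3) = 22 - (-9)*(-7) = 22 - 1*63 = 22 - 63 = -41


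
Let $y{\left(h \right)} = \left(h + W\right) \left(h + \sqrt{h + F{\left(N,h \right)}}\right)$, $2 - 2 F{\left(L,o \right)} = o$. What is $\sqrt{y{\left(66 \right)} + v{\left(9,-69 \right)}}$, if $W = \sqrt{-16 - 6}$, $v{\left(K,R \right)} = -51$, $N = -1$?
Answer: $\sqrt{4305 + 66 \sqrt{34} + 2 i \sqrt{187} + 66 i \sqrt{22}} \approx 68.526 + 2.4583 i$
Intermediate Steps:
$F{\left(L,o \right)} = 1 - \frac{o}{2}$
$W = i \sqrt{22}$ ($W = \sqrt{-22} = i \sqrt{22} \approx 4.6904 i$)
$y{\left(h \right)} = \left(h + \sqrt{1 + \frac{h}{2}}\right) \left(h + i \sqrt{22}\right)$ ($y{\left(h \right)} = \left(h + i \sqrt{22}\right) \left(h + \sqrt{h - \left(-1 + \frac{h}{2}\right)}\right) = \left(h + i \sqrt{22}\right) \left(h + \sqrt{1 + \frac{h}{2}}\right) = \left(h + \sqrt{1 + \frac{h}{2}}\right) \left(h + i \sqrt{22}\right)$)
$\sqrt{y{\left(66 \right)} + v{\left(9,-69 \right)}} = \sqrt{\left(66^{2} + \frac{1}{2} \cdot 66 \sqrt{4 + 2 \cdot 66} + i 66 \sqrt{22} + i \sqrt{11} \sqrt{2 + 66}\right) - 51} = \sqrt{\left(4356 + \frac{1}{2} \cdot 66 \sqrt{4 + 132} + 66 i \sqrt{22} + i \sqrt{11} \sqrt{68}\right) - 51} = \sqrt{\left(4356 + \frac{1}{2} \cdot 66 \sqrt{136} + 66 i \sqrt{22} + i \sqrt{11} \cdot 2 \sqrt{17}\right) - 51} = \sqrt{\left(4356 + \frac{1}{2} \cdot 66 \cdot 2 \sqrt{34} + 66 i \sqrt{22} + 2 i \sqrt{187}\right) - 51} = \sqrt{\left(4356 + 66 \sqrt{34} + 66 i \sqrt{22} + 2 i \sqrt{187}\right) - 51} = \sqrt{\left(4356 + 66 \sqrt{34} + 2 i \sqrt{187} + 66 i \sqrt{22}\right) - 51} = \sqrt{4305 + 66 \sqrt{34} + 2 i \sqrt{187} + 66 i \sqrt{22}}$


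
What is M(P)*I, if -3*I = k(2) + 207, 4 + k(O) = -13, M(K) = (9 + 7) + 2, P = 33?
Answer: -1140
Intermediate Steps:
M(K) = 18 (M(K) = 16 + 2 = 18)
k(O) = -17 (k(O) = -4 - 13 = -17)
I = -190/3 (I = -(-17 + 207)/3 = -⅓*190 = -190/3 ≈ -63.333)
M(P)*I = 18*(-190/3) = -1140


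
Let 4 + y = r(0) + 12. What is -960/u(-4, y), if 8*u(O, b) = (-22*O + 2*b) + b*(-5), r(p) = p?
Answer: -120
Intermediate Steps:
y = 8 (y = -4 + (0 + 12) = -4 + 12 = 8)
u(O, b) = -11*O/4 - 3*b/8 (u(O, b) = ((-22*O + 2*b) + b*(-5))/8 = ((-22*O + 2*b) - 5*b)/8 = (-22*O - 3*b)/8 = -11*O/4 - 3*b/8)
-960/u(-4, y) = -960/(-11/4*(-4) - 3/8*8) = -960/(11 - 3) = -960/8 = -960*⅛ = -120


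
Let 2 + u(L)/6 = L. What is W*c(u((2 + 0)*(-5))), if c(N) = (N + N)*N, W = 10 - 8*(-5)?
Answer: 518400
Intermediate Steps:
u(L) = -12 + 6*L
W = 50 (W = 10 + 40 = 50)
c(N) = 2*N² (c(N) = (2*N)*N = 2*N²)
W*c(u((2 + 0)*(-5))) = 50*(2*(-12 + 6*((2 + 0)*(-5)))²) = 50*(2*(-12 + 6*(2*(-5)))²) = 50*(2*(-12 + 6*(-10))²) = 50*(2*(-12 - 60)²) = 50*(2*(-72)²) = 50*(2*5184) = 50*10368 = 518400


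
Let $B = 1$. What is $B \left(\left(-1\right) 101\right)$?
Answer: $-101$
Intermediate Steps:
$B \left(\left(-1\right) 101\right) = 1 \left(\left(-1\right) 101\right) = 1 \left(-101\right) = -101$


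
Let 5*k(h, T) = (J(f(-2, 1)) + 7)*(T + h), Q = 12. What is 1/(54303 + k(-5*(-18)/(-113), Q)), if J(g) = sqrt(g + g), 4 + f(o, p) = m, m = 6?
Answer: 565/30692589 ≈ 1.8408e-5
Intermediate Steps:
f(o, p) = 2 (f(o, p) = -4 + 6 = 2)
J(g) = sqrt(2)*sqrt(g) (J(g) = sqrt(2*g) = sqrt(2)*sqrt(g))
k(h, T) = 9*T/5 + 9*h/5 (k(h, T) = ((sqrt(2)*sqrt(2) + 7)*(T + h))/5 = ((2 + 7)*(T + h))/5 = (9*(T + h))/5 = (9*T + 9*h)/5 = 9*T/5 + 9*h/5)
1/(54303 + k(-5*(-18)/(-113), Q)) = 1/(54303 + ((9/5)*12 + 9*(-5*(-18)/(-113))/5)) = 1/(54303 + (108/5 + 9*(90*(-1/113))/5)) = 1/(54303 + (108/5 + (9/5)*(-90/113))) = 1/(54303 + (108/5 - 162/113)) = 1/(54303 + 11394/565) = 1/(30692589/565) = 565/30692589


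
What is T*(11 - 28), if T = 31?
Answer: -527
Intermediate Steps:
T*(11 - 28) = 31*(11 - 28) = 31*(-17) = -527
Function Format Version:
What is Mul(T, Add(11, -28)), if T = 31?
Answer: -527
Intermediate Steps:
Mul(T, Add(11, -28)) = Mul(31, Add(11, -28)) = Mul(31, -17) = -527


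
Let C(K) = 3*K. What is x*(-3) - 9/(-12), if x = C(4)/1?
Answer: -141/4 ≈ -35.250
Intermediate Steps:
x = 12 (x = (3*4)/1 = 12*1 = 12)
x*(-3) - 9/(-12) = 12*(-3) - 9/(-12) = -36 - 9*(-1/12) = -36 + 3/4 = -141/4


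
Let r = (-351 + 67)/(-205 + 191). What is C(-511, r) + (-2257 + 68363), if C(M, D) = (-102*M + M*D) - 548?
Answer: 107314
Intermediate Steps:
r = 142/7 (r = -284/(-14) = -284*(-1/14) = 142/7 ≈ 20.286)
C(M, D) = -548 - 102*M + D*M (C(M, D) = (-102*M + D*M) - 548 = -548 - 102*M + D*M)
C(-511, r) + (-2257 + 68363) = (-548 - 102*(-511) + (142/7)*(-511)) + (-2257 + 68363) = (-548 + 52122 - 10366) + 66106 = 41208 + 66106 = 107314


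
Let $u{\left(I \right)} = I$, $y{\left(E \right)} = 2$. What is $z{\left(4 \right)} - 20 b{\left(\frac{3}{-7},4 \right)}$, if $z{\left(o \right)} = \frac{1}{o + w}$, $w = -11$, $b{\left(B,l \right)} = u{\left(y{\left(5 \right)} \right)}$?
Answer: $- \frac{281}{7} \approx -40.143$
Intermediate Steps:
$b{\left(B,l \right)} = 2$
$z{\left(o \right)} = \frac{1}{-11 + o}$ ($z{\left(o \right)} = \frac{1}{o - 11} = \frac{1}{-11 + o}$)
$z{\left(4 \right)} - 20 b{\left(\frac{3}{-7},4 \right)} = \frac{1}{-11 + 4} - 40 = \frac{1}{-7} - 40 = - \frac{1}{7} - 40 = - \frac{281}{7}$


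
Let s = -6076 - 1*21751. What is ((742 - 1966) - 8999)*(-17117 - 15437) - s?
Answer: 332827369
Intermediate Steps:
s = -27827 (s = -6076 - 21751 = -27827)
((742 - 1966) - 8999)*(-17117 - 15437) - s = ((742 - 1966) - 8999)*(-17117 - 15437) - 1*(-27827) = (-1224 - 8999)*(-32554) + 27827 = -10223*(-32554) + 27827 = 332799542 + 27827 = 332827369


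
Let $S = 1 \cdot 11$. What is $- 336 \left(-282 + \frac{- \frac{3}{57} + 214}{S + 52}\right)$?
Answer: $\frac{1778608}{19} \approx 93611.0$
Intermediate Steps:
$S = 11$
$- 336 \left(-282 + \frac{- \frac{3}{57} + 214}{S + 52}\right) = - 336 \left(-282 + \frac{- \frac{3}{57} + 214}{11 + 52}\right) = - 336 \left(-282 + \frac{\left(-3\right) \frac{1}{57} + 214}{63}\right) = - 336 \left(-282 + \left(- \frac{1}{19} + 214\right) \frac{1}{63}\right) = - 336 \left(-282 + \frac{4065}{19} \cdot \frac{1}{63}\right) = - 336 \left(-282 + \frac{1355}{399}\right) = \left(-336\right) \left(- \frac{111163}{399}\right) = \frac{1778608}{19}$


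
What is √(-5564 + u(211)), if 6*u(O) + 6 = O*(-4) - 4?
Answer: I*√51357/3 ≈ 75.54*I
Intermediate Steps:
u(O) = -5/3 - 2*O/3 (u(O) = -1 + (O*(-4) - 4)/6 = -1 + (-4*O - 4)/6 = -1 + (-4 - 4*O)/6 = -1 + (-⅔ - 2*O/3) = -5/3 - 2*O/3)
√(-5564 + u(211)) = √(-5564 + (-5/3 - ⅔*211)) = √(-5564 + (-5/3 - 422/3)) = √(-5564 - 427/3) = √(-17119/3) = I*√51357/3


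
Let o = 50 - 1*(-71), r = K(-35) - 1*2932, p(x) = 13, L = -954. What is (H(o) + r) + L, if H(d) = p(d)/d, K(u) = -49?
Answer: -476122/121 ≈ -3934.9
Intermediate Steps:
r = -2981 (r = -49 - 1*2932 = -49 - 2932 = -2981)
o = 121 (o = 50 + 71 = 121)
H(d) = 13/d
(H(o) + r) + L = (13/121 - 2981) - 954 = -360688/121 - 954 = -476122/121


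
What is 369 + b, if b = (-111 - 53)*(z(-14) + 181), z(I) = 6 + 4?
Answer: -30955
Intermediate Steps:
z(I) = 10
b = -31324 (b = (-111 - 53)*(10 + 181) = -164*191 = -31324)
369 + b = 369 - 31324 = -30955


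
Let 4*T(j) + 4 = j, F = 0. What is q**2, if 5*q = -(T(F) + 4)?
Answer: 9/25 ≈ 0.36000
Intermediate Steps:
T(j) = -1 + j/4
q = -3/5 (q = (-((-1 + (1/4)*0) + 4))/5 = (-((-1 + 0) + 4))/5 = (-(-1 + 4))/5 = (-1*3)/5 = (1/5)*(-3) = -3/5 ≈ -0.60000)
q**2 = (-3/5)**2 = 9/25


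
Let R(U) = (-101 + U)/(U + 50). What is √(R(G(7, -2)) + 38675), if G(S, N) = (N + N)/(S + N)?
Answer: √2340331086/246 ≈ 196.65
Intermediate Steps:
G(S, N) = 2*N/(N + S) (G(S, N) = (2*N)/(N + S) = 2*N/(N + S))
R(U) = (-101 + U)/(50 + U)
√(R(G(7, -2)) + 38675) = √((-101 + 2*(-2)/(-2 + 7))/(50 + 2*(-2)/(-2 + 7)) + 38675) = √((-101 + 2*(-2)/5)/(50 + 2*(-2)/5) + 38675) = √((-101 + 2*(-2)*(⅕))/(50 + 2*(-2)*(⅕)) + 38675) = √((-101 - ⅘)/(50 - ⅘) + 38675) = √(-509/5/(246/5) + 38675) = √((5/246)*(-509/5) + 38675) = √(-509/246 + 38675) = √(9513541/246) = √2340331086/246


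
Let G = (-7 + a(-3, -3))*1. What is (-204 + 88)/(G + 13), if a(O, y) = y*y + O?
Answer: -29/3 ≈ -9.6667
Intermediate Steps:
a(O, y) = O + y**2 (a(O, y) = y**2 + O = O + y**2)
G = -1 (G = (-7 + (-3 + (-3)**2))*1 = (-7 + (-3 + 9))*1 = (-7 + 6)*1 = -1*1 = -1)
(-204 + 88)/(G + 13) = (-204 + 88)/(-1 + 13) = -116/12 = -116*1/12 = -29/3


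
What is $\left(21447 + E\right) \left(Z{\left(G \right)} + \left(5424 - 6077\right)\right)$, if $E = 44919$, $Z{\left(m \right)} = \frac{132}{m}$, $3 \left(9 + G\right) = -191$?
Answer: $- \frac{4736873250}{109} \approx -4.3458 \cdot 10^{7}$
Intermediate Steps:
$G = - \frac{218}{3}$ ($G = -9 + \frac{1}{3} \left(-191\right) = -9 - \frac{191}{3} = - \frac{218}{3} \approx -72.667$)
$\left(21447 + E\right) \left(Z{\left(G \right)} + \left(5424 - 6077\right)\right) = \left(21447 + 44919\right) \left(\frac{132}{- \frac{218}{3}} + \left(5424 - 6077\right)\right) = 66366 \left(132 \left(- \frac{3}{218}\right) - 653\right) = 66366 \left(- \frac{198}{109} - 653\right) = 66366 \left(- \frac{71375}{109}\right) = - \frac{4736873250}{109}$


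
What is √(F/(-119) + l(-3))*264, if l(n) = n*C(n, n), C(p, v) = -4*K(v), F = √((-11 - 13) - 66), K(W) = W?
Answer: 264*√(-509796 - 357*I*√10)/119 ≈ 1.7539 - 1584.0*I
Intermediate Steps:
F = 3*I*√10 (F = √(-24 - 66) = √(-90) = 3*I*√10 ≈ 9.4868*I)
C(p, v) = -4*v
l(n) = -4*n² (l(n) = n*(-4*n) = -4*n²)
√(F/(-119) + l(-3))*264 = √((3*I*√10)/(-119) - 4*(-3)²)*264 = √((3*I*√10)*(-1/119) - 4*9)*264 = √(-3*I*√10/119 - 36)*264 = √(-36 - 3*I*√10/119)*264 = 264*√(-36 - 3*I*√10/119)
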